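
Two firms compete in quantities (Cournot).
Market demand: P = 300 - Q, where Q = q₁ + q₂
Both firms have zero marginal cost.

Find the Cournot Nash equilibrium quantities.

q₁* = q₂* = 100.0; P* = 100.0

Work:
Profit: π_i = P·q_i = (a - q_i - q_j)·q_i
FOC: ∂π_i/∂q_i = a - 2q_i - q_j = 0
Reaction function: q_i = (300 - q_j)/2
Symmetry: q* = 300/3 = 100.0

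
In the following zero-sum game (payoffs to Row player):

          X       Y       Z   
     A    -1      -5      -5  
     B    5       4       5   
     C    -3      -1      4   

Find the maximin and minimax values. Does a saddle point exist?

Maximin = 4, Minimax = 4, Saddle: True

Work:
Row minimums: [-5, 4, -3] → maximin = 4
Column maximums: [5, 4, 5] → minimax = 4
Saddle point exists! Game value = 4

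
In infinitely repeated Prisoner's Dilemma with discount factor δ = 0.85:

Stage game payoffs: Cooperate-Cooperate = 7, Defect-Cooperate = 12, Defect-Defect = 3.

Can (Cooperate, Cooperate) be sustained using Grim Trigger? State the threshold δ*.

δ* = 0.5556; since δ = 0.85 ≥ 0.5556, cooperation can be sustained

Work:
For Grim Trigger:
Cooperate forever: 7/(1-δ)
Defect then punished: 12 + 3·δ/(1-δ)
Need: 7/(1-δ) ≥ 12 + 3·δ/(1-δ)
Solving: δ ≥ (T-R)/(T-P) = (12-7)/(12-3) = 0.5556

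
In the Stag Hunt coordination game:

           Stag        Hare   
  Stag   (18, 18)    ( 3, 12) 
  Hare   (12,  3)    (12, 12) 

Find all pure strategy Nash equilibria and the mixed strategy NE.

Pure NE: (Stag, Stag) and (Hare, Hare); Mixed NE: p = 0.6, q = 0.6

Work:
Check pure NE:
(Stag, Stag): (18, 18) - no unilateral deviation beneficial
(Hare, Hare): (12, 12) - no unilateral deviation beneficial
Mixed NE: P1 plays Stag with p = 0.6, P2 plays Stag with q = 0.6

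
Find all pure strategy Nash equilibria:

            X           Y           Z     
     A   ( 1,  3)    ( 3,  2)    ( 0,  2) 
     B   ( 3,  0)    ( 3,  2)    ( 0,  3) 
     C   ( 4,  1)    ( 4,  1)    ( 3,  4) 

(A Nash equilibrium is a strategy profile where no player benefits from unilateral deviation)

Nash equilibrium: (C, Z)

Work:
Best responses:
  P1 vs X: payoffs [1, 3, 4] → best response C (payoff 4)
  P1 vs Y: payoffs [3, 3, 4] → best response C (payoff 4)
  P1 vs Z: payoffs [0, 0, 3] → best response C (payoff 3)
  P2 vs A: payoffs [3, 2, 2] → best response X (payoff 3)
  P2 vs B: payoffs [0, 2, 3] → best response Z (payoff 3)
  P2 vs C: payoffs [1, 1, 4] → best response Z (payoff 4)
Mutual best responses: (C,Z) → Nash equilibria.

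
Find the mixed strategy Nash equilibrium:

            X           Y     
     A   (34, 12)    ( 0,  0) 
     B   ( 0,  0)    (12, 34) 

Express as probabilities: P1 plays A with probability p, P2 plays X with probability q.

p = 0.7391, q = 0.2609

Work:
Find probabilities that make opponent indifferent:
P2 chooses q to make P1 indifferent between A and B
P1 chooses p to make P2 indifferent between X and Y
Mixed NE: P1 plays (A: 0.7391, B: 0.2609), P2 plays (X: 0.2609, Y: 0.7391)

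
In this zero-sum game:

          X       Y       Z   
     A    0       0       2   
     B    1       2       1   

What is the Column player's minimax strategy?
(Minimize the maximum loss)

Column should play X, value = 1

Work:
Column player minimizes Row's maximum payoff:
Column X: max payoff to Row = 1
Column Y: max payoff to Row = 2
Column Z: max payoff to Row = 2
Minimum is 1, achieved by column X.
Minimax strategy: X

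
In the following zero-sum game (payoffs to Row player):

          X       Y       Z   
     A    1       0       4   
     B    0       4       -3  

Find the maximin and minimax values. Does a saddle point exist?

Maximin = 0, Minimax = 1, Saddle: False

Work:
Row minimums: [0, -3] → maximin = 0
Column maximums: [1, 4, 4] → minimax = 1
No saddle point (maximin ≠ minimax). Mixed strategy needed.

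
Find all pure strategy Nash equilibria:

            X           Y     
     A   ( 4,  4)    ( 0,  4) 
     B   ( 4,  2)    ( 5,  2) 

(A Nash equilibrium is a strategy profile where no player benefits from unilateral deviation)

Nash equilibrium: (A, X), (B, X), (B, Y)

Work:
Best responses:
  P1 vs X: payoffs [4, 4] → best response A/B (payoff 4)
  P1 vs Y: payoffs [0, 5] → best response B (payoff 5)
  P2 vs A: payoffs [4, 4] → best response X/Y (payoff 4)
  P2 vs B: payoffs [2, 2] → best response X/Y (payoff 2)
Mutual best responses: (A,X), (B,X), (B,Y) → Nash equilibria.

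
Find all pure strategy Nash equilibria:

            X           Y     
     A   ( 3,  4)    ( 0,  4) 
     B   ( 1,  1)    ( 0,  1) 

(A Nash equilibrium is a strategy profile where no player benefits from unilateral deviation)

Nash equilibrium: (A, X), (A, Y), (B, Y)

Work:
Best responses:
  P1 vs X: payoffs [3, 1] → best response A (payoff 3)
  P1 vs Y: payoffs [0, 0] → best response A/B (payoff 0)
  P2 vs A: payoffs [4, 4] → best response X/Y (payoff 4)
  P2 vs B: payoffs [1, 1] → best response X/Y (payoff 1)
Mutual best responses: (A,X), (A,Y), (B,Y) → Nash equilibria.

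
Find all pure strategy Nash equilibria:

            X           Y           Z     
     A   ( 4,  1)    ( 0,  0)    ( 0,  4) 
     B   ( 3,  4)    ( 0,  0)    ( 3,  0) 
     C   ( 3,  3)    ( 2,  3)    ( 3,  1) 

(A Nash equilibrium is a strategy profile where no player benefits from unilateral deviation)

Nash equilibrium: (C, Y)

Work:
Best responses:
  P1 vs X: payoffs [4, 3, 3] → best response A (payoff 4)
  P1 vs Y: payoffs [0, 0, 2] → best response C (payoff 2)
  P1 vs Z: payoffs [0, 3, 3] → best response B/C (payoff 3)
  P2 vs A: payoffs [1, 0, 4] → best response Z (payoff 4)
  P2 vs B: payoffs [4, 0, 0] → best response X (payoff 4)
  P2 vs C: payoffs [3, 3, 1] → best response X/Y (payoff 3)
Mutual best responses: (C,Y) → Nash equilibria.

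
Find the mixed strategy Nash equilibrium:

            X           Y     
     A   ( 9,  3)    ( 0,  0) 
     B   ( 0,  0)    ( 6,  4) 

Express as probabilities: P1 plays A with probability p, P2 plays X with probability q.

p = 0.5714, q = 0.4

Work:
Find probabilities that make opponent indifferent:
P2 chooses q to make P1 indifferent between A and B
P1 chooses p to make P2 indifferent between X and Y
Mixed NE: P1 plays (A: 0.5714, B: 0.4286), P2 plays (X: 0.4, Y: 0.6)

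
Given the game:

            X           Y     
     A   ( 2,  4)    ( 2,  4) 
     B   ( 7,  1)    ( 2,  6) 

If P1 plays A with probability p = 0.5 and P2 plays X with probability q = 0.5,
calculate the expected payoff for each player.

E[P1] = 3.25, E[P2] = 3.75

Work:
E[P1] = p·q·π₁(A,X) + p·(1-q)·π₁(A,Y) + (1-p)·q·π₁(B,X) + (1-p)·(1-q)·π₁(B,Y)
= 0.5·0.5·2 + 0.5·0.5·2 + 0.5·0.5·7 + 0.5·0.5·2
= 3.25

E[P2] = 3.75 (similar calculation)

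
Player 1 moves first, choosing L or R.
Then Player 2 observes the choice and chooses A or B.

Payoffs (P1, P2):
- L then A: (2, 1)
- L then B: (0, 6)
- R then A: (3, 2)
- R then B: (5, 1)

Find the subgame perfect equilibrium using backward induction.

P1 plays R, P2 plays B after L and A after R; Payoff (3, 2)

Work:
Backward induction:
After L: P2 chooses B → P1 gets 0
After R: P2 chooses A → P1 gets 3
P1 chooses R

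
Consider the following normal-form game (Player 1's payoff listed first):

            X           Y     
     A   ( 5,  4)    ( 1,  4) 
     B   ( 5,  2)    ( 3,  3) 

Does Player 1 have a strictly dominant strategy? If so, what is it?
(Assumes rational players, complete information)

No strictly dominant strategy exists for Player 1

Work:
A strategy strictly dominates another if it gives a strictly higher payoff against every opponent action. Compare each pair of P1's strategies column-by-column:
  A vs B: [5 vs 5, 1 vs 3] → A does not strictly dominate B (column X: 5 ≤ 5)
  B vs A: [5 vs 5, 3 vs 1] → B does not strictly dominate A (column X: 5 ≤ 5)
No single strategy strictly dominates all others → no strictly dominant strategy.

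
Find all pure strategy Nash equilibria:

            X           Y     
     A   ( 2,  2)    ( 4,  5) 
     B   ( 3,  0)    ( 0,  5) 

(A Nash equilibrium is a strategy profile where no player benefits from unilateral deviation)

Nash equilibrium: (A, Y)

Work:
Best responses:
  P1 vs X: payoffs [2, 3] → best response B (payoff 3)
  P1 vs Y: payoffs [4, 0] → best response A (payoff 4)
  P2 vs A: payoffs [2, 5] → best response Y (payoff 5)
  P2 vs B: payoffs [0, 5] → best response Y (payoff 5)
Mutual best responses: (A,Y) → Nash equilibria.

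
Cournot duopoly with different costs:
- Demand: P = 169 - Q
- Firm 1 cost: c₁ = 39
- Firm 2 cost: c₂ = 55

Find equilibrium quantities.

q₁* = 48.67, q₂* = 32.67

Work:
Reaction: q₁ = (169 - 39 - q₂)/2
Reaction: q₂ = (169 - 55 - q₁)/2
Solve simultaneously:
q₁* = (169 - 2×39 + 55)/3 = 48.67
q₂* = (169 - 2×55 + 39)/3 = 32.67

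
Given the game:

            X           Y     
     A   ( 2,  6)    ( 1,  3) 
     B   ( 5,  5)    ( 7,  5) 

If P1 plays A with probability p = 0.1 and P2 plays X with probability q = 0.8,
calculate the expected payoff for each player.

E[P1] = 5.04, E[P2] = 5.04

Work:
E[P1] = p·q·π₁(A,X) + p·(1-q)·π₁(A,Y) + (1-p)·q·π₁(B,X) + (1-p)·(1-q)·π₁(B,Y)
= 0.1·0.8·2 + 0.1·0.2·1 + 0.9·0.8·5 + 0.9·0.2·7
= 5.04

E[P2] = 5.04 (similar calculation)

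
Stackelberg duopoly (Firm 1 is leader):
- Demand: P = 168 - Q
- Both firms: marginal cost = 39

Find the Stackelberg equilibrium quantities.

q₁* (leader) = 64.5, q₂* (follower) = 32.25

Work:
Follower's reaction: q₂ = (a - c - q₁)/2
Leader substitutes: π₁ = q₁·(a - q₁ - (a-c-q₁)/2 - c)
FOC: q₁* = (168 - 39)/2 = 64.50
Then: q₂* = (168 - 39 - 64.5)/2 = 32.25
Leader has first-mover advantage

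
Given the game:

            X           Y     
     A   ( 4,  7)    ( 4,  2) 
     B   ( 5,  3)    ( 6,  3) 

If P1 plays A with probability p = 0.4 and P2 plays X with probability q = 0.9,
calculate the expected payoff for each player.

E[P1] = 4.66, E[P2] = 4.4

Work:
E[P1] = p·q·π₁(A,X) + p·(1-q)·π₁(A,Y) + (1-p)·q·π₁(B,X) + (1-p)·(1-q)·π₁(B,Y)
= 0.4·0.9·4 + 0.4·0.1·4 + 0.6·0.9·5 + 0.6·0.1·6
= 4.66

E[P2] = 4.4 (similar calculation)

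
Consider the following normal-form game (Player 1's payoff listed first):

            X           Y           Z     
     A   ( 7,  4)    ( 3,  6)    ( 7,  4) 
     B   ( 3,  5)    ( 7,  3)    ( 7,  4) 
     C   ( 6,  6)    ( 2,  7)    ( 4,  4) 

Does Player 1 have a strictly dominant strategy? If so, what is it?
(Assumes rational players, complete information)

No strictly dominant strategy exists for Player 1

Work:
A strategy strictly dominates another if it gives a strictly higher payoff against every opponent action. Compare each pair of P1's strategies column-by-column:
  A vs B: [7 vs 3, 3 vs 7, 7 vs 7] → A does not strictly dominate B (column Y: 3 ≤ 7)
  A vs C: [7 vs 6, 3 vs 2, 7 vs 4] → A strictly dominates C
  B vs A: [3 vs 7, 7 vs 3, 7 vs 7] → B does not strictly dominate A (column X: 3 ≤ 7)
  B vs C: [3 vs 6, 7 vs 2, 7 vs 4] → B does not strictly dominate C (column X: 3 ≤ 6)
  C vs A: [6 vs 7, 2 vs 3, 4 vs 7] → C does not strictly dominate A (column X: 6 ≤ 7)
  C vs B: [6 vs 3, 2 vs 7, 4 vs 7] → C does not strictly dominate B (column Y: 2 ≤ 7)
No single strategy strictly dominates all others → no strictly dominant strategy.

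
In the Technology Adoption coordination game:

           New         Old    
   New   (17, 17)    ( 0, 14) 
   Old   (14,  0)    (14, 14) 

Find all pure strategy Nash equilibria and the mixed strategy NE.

Pure NE: (New, New) and (Old, Old); Mixed NE: p = 0.8235, q = 0.8235

Work:
Check pure NE:
(New, New): (17, 17) - no unilateral deviation beneficial
(Old, Old): (14, 14) - no unilateral deviation beneficial
Mixed NE: P1 plays New with p = 0.8235, P2 plays New with q = 0.8235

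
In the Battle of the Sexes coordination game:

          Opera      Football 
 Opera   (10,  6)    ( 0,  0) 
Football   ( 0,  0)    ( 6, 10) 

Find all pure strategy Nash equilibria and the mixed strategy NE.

Pure NE: (Opera, Opera) and (Football, Football); Mixed NE: p = 0.625, q = 0.375

Work:
Check pure NE:
(Opera, Opera): (10, 6) - no unilateral deviation beneficial
(Football, Football): (6, 10) - no unilateral deviation beneficial
Mixed NE: P1 plays Opera with p = 0.625, P2 plays Opera with q = 0.375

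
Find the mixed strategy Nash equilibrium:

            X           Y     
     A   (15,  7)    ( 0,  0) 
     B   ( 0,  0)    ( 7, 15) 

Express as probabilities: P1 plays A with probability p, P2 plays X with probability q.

p = 0.6818, q = 0.3182

Work:
Find probabilities that make opponent indifferent:
P2 chooses q to make P1 indifferent between A and B
P1 chooses p to make P2 indifferent between X and Y
Mixed NE: P1 plays (A: 0.6818, B: 0.3182), P2 plays (X: 0.3182, Y: 0.6818)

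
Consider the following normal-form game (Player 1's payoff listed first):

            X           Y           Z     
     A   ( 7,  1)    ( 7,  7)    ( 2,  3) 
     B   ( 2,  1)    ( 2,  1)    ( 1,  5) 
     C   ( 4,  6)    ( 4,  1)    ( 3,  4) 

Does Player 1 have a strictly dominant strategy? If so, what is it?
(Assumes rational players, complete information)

No strictly dominant strategy exists for Player 1

Work:
A strategy strictly dominates another if it gives a strictly higher payoff against every opponent action. Compare each pair of P1's strategies column-by-column:
  A vs B: [7 vs 2, 7 vs 2, 2 vs 1] → A strictly dominates B
  A vs C: [7 vs 4, 7 vs 4, 2 vs 3] → A does not strictly dominate C (column Z: 2 ≤ 3)
  B vs A: [2 vs 7, 2 vs 7, 1 vs 2] → B does not strictly dominate A (column X: 2 ≤ 7)
  B vs C: [2 vs 4, 2 vs 4, 1 vs 3] → B does not strictly dominate C (column X: 2 ≤ 4)
  C vs A: [4 vs 7, 4 vs 7, 3 vs 2] → C does not strictly dominate A (column X: 4 ≤ 7)
  C vs B: [4 vs 2, 4 vs 2, 3 vs 1] → C strictly dominates B
No single strategy strictly dominates all others → no strictly dominant strategy.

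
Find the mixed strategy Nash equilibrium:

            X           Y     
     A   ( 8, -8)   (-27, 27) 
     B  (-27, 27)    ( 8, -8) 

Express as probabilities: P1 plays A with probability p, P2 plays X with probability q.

p = 0.5, q = 0.5

Work:
Find probabilities that make opponent indifferent:
P2 chooses q to make P1 indifferent between A and B
P1 chooses p to make P2 indifferent between X and Y
Mixed NE: P1 plays (A: 0.5, B: 0.5), P2 plays (X: 0.5, Y: 0.5)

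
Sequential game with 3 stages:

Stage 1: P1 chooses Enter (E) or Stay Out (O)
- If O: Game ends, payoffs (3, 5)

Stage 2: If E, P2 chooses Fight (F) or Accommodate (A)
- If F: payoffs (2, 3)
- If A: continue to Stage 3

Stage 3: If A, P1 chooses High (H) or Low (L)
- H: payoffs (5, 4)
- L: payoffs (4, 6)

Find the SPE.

SPE: (E, A, H); Outcome (5, 4)

Work:
Stage 3: P1 chooses H (5 vs 4)
Stage 2: P2: F->3, A->4 (anticipating H). Choose A
Stage 1: P1: O->3, E->5 (anticipating A, H). Choose E
SPE path: E -> A -> H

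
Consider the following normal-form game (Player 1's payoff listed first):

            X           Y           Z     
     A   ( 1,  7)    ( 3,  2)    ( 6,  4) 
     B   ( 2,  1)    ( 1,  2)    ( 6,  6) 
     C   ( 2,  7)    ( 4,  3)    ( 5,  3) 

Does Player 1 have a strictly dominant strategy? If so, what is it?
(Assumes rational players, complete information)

No strictly dominant strategy exists for Player 1

Work:
A strategy strictly dominates another if it gives a strictly higher payoff against every opponent action. Compare each pair of P1's strategies column-by-column:
  A vs B: [1 vs 2, 3 vs 1, 6 vs 6] → A does not strictly dominate B (column X: 1 ≤ 2)
  A vs C: [1 vs 2, 3 vs 4, 6 vs 5] → A does not strictly dominate C (column X: 1 ≤ 2)
  B vs A: [2 vs 1, 1 vs 3, 6 vs 6] → B does not strictly dominate A (column Y: 1 ≤ 3)
  B vs C: [2 vs 2, 1 vs 4, 6 vs 5] → B does not strictly dominate C (column X: 2 ≤ 2)
  C vs A: [2 vs 1, 4 vs 3, 5 vs 6] → C does not strictly dominate A (column Z: 5 ≤ 6)
  C vs B: [2 vs 2, 4 vs 1, 5 vs 6] → C does not strictly dominate B (column X: 2 ≤ 2)
No single strategy strictly dominates all others → no strictly dominant strategy.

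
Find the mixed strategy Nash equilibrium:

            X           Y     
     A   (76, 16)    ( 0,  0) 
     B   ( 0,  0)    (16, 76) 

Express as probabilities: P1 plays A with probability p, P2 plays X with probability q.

p = 0.8261, q = 0.1739

Work:
Find probabilities that make opponent indifferent:
P2 chooses q to make P1 indifferent between A and B
P1 chooses p to make P2 indifferent between X and Y
Mixed NE: P1 plays (A: 0.8261, B: 0.1739), P2 plays (X: 0.1739, Y: 0.8261)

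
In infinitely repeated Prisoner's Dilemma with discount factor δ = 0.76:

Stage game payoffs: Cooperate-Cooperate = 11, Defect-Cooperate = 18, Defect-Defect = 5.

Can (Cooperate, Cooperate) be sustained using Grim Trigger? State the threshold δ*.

δ* = 0.5385; since δ = 0.76 ≥ 0.5385, cooperation can be sustained

Work:
For Grim Trigger:
Cooperate forever: 11/(1-δ)
Defect then punished: 18 + 5·δ/(1-δ)
Need: 11/(1-δ) ≥ 18 + 5·δ/(1-δ)
Solving: δ ≥ (T-R)/(T-P) = (18-11)/(18-5) = 0.5385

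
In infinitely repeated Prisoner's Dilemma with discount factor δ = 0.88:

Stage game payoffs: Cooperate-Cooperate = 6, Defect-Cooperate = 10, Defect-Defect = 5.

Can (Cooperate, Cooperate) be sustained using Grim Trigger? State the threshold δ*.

δ* = 0.8; since δ = 0.88 ≥ 0.8, cooperation can be sustained

Work:
For Grim Trigger:
Cooperate forever: 6/(1-δ)
Defect then punished: 10 + 5·δ/(1-δ)
Need: 6/(1-δ) ≥ 10 + 5·δ/(1-δ)
Solving: δ ≥ (T-R)/(T-P) = (10-6)/(10-5) = 0.8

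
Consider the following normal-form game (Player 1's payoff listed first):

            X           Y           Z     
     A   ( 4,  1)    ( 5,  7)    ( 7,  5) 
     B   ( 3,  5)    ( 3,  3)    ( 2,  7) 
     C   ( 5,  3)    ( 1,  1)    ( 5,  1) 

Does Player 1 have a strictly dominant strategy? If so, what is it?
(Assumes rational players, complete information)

No strictly dominant strategy exists for Player 1

Work:
A strategy strictly dominates another if it gives a strictly higher payoff against every opponent action. Compare each pair of P1's strategies column-by-column:
  A vs B: [4 vs 3, 5 vs 3, 7 vs 2] → A strictly dominates B
  A vs C: [4 vs 5, 5 vs 1, 7 vs 5] → A does not strictly dominate C (column X: 4 ≤ 5)
  B vs A: [3 vs 4, 3 vs 5, 2 vs 7] → B does not strictly dominate A (column X: 3 ≤ 4)
  B vs C: [3 vs 5, 3 vs 1, 2 vs 5] → B does not strictly dominate C (column X: 3 ≤ 5)
  C vs A: [5 vs 4, 1 vs 5, 5 vs 7] → C does not strictly dominate A (column Y: 1 ≤ 5)
  C vs B: [5 vs 3, 1 vs 3, 5 vs 2] → C does not strictly dominate B (column Y: 1 ≤ 3)
No single strategy strictly dominates all others → no strictly dominant strategy.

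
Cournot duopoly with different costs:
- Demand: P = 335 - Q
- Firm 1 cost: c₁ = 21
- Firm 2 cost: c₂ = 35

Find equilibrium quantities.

q₁* = 109.33, q₂* = 95.33

Work:
Reaction: q₁ = (335 - 21 - q₂)/2
Reaction: q₂ = (335 - 35 - q₁)/2
Solve simultaneously:
q₁* = (335 - 2×21 + 35)/3 = 109.33
q₂* = (335 - 2×35 + 21)/3 = 95.33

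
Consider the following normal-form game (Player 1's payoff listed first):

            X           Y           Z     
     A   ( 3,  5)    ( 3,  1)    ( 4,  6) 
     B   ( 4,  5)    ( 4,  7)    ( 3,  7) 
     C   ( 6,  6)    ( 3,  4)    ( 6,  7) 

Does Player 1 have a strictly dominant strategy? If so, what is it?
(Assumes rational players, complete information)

No strictly dominant strategy exists for Player 1

Work:
A strategy strictly dominates another if it gives a strictly higher payoff against every opponent action. Compare each pair of P1's strategies column-by-column:
  A vs B: [3 vs 4, 3 vs 4, 4 vs 3] → A does not strictly dominate B (column X: 3 ≤ 4)
  A vs C: [3 vs 6, 3 vs 3, 4 vs 6] → A does not strictly dominate C (column X: 3 ≤ 6)
  B vs A: [4 vs 3, 4 vs 3, 3 vs 4] → B does not strictly dominate A (column Z: 3 ≤ 4)
  B vs C: [4 vs 6, 4 vs 3, 3 vs 6] → B does not strictly dominate C (column X: 4 ≤ 6)
  C vs A: [6 vs 3, 3 vs 3, 6 vs 4] → C does not strictly dominate A (column Y: 3 ≤ 3)
  C vs B: [6 vs 4, 3 vs 4, 6 vs 3] → C does not strictly dominate B (column Y: 3 ≤ 4)
No single strategy strictly dominates all others → no strictly dominant strategy.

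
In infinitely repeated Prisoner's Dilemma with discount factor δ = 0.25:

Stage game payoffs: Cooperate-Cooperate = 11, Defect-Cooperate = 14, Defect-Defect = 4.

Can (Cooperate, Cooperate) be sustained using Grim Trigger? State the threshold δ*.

δ* = 0.3; since δ = 0.25 < 0.3, cooperation cannot be sustained

Work:
For Grim Trigger:
Cooperate forever: 11/(1-δ)
Defect then punished: 14 + 4·δ/(1-δ)
Need: 11/(1-δ) ≥ 14 + 4·δ/(1-δ)
Solving: δ ≥ (T-R)/(T-P) = (14-11)/(14-4) = 0.3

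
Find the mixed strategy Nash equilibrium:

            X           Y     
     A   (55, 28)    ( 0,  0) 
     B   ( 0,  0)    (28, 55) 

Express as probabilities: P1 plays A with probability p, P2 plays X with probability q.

p = 0.6627, q = 0.3373

Work:
Find probabilities that make opponent indifferent:
P2 chooses q to make P1 indifferent between A and B
P1 chooses p to make P2 indifferent between X and Y
Mixed NE: P1 plays (A: 0.6627, B: 0.3373), P2 plays (X: 0.3373, Y: 0.6627)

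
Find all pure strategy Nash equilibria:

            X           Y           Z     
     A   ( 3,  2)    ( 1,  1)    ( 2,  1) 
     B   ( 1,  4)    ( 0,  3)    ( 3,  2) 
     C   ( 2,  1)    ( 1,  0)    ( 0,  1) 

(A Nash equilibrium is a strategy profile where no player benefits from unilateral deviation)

Nash equilibrium: (A, X)

Work:
Best responses:
  P1 vs X: payoffs [3, 1, 2] → best response A (payoff 3)
  P1 vs Y: payoffs [1, 0, 1] → best response A/C (payoff 1)
  P1 vs Z: payoffs [2, 3, 0] → best response B (payoff 3)
  P2 vs A: payoffs [2, 1, 1] → best response X (payoff 2)
  P2 vs B: payoffs [4, 3, 2] → best response X (payoff 4)
  P2 vs C: payoffs [1, 0, 1] → best response X/Z (payoff 1)
Mutual best responses: (A,X) → Nash equilibria.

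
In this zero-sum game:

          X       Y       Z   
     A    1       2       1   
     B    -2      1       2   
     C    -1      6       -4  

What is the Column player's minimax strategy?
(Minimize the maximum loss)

Column should play X, value = 1

Work:
Column player minimizes Row's maximum payoff:
Column X: max payoff to Row = 1
Column Y: max payoff to Row = 6
Column Z: max payoff to Row = 2
Minimum is 1, achieved by column X.
Minimax strategy: X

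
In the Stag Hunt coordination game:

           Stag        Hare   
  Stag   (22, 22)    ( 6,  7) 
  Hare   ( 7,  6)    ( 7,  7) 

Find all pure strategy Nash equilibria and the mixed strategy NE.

Pure NE: (Stag, Stag) and (Hare, Hare); Mixed NE: p = 0.0625, q = 0.0625

Work:
Check pure NE:
(Stag, Stag): (22, 22) - no unilateral deviation beneficial
(Hare, Hare): (7, 7) - no unilateral deviation beneficial
Mixed NE: P1 plays Stag with p = 0.0625, P2 plays Stag with q = 0.0625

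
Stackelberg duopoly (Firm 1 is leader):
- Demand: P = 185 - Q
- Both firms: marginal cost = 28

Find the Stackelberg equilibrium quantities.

q₁* (leader) = 78.5, q₂* (follower) = 39.25

Work:
Follower's reaction: q₂ = (a - c - q₁)/2
Leader substitutes: π₁ = q₁·(a - q₁ - (a-c-q₁)/2 - c)
FOC: q₁* = (185 - 28)/2 = 78.50
Then: q₂* = (185 - 28 - 78.5)/2 = 39.25
Leader has first-mover advantage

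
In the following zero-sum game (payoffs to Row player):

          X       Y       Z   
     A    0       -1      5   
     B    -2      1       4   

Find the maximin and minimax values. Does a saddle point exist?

Maximin = -1, Minimax = 0, Saddle: False

Work:
Row minimums: [-1, -2] → maximin = -1
Column maximums: [0, 1, 5] → minimax = 0
No saddle point (maximin ≠ minimax). Mixed strategy needed.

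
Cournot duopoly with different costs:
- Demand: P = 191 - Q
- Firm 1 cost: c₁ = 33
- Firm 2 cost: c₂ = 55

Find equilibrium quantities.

q₁* = 60.0, q₂* = 38.0

Work:
Reaction: q₁ = (191 - 33 - q₂)/2
Reaction: q₂ = (191 - 55 - q₁)/2
Solve simultaneously:
q₁* = (191 - 2×33 + 55)/3 = 60.0
q₂* = (191 - 2×55 + 33)/3 = 38.0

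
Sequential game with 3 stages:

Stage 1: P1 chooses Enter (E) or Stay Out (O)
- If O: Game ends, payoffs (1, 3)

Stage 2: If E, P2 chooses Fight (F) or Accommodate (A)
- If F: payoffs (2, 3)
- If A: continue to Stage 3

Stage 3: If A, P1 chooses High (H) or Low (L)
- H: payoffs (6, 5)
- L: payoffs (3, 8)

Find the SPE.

SPE: (E, A, H); Outcome (6, 5)

Work:
Stage 3: P1 chooses H (6 vs 3)
Stage 2: P2: F->3, A->5 (anticipating H). Choose A
Stage 1: P1: O->1, E->6 (anticipating A, H). Choose E
SPE path: E -> A -> H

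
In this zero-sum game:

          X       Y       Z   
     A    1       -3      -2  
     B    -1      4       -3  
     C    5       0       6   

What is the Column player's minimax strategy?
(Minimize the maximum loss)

Column should play Y, value = 4

Work:
Column player minimizes Row's maximum payoff:
Column X: max payoff to Row = 5
Column Y: max payoff to Row = 4
Column Z: max payoff to Row = 6
Minimum is 4, achieved by column Y.
Minimax strategy: Y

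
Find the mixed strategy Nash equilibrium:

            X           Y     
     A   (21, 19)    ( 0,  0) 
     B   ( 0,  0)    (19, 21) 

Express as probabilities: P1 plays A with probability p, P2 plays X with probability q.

p = 0.525, q = 0.475

Work:
Find probabilities that make opponent indifferent:
P2 chooses q to make P1 indifferent between A and B
P1 chooses p to make P2 indifferent between X and Y
Mixed NE: P1 plays (A: 0.525, B: 0.475), P2 plays (X: 0.475, Y: 0.525)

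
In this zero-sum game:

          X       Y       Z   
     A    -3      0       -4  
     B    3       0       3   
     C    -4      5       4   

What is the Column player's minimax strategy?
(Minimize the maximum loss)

Column should play X, value = 3

Work:
Column player minimizes Row's maximum payoff:
Column X: max payoff to Row = 3
Column Y: max payoff to Row = 5
Column Z: max payoff to Row = 4
Minimum is 3, achieved by column X.
Minimax strategy: X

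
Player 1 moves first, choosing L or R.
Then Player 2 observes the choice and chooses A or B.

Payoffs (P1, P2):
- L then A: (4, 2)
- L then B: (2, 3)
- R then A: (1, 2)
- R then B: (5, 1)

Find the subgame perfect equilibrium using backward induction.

P1 plays L, P2 plays B after L and A after R; Payoff (2, 3)

Work:
Backward induction:
After L: P2 chooses B → P1 gets 2
After R: P2 chooses A → P1 gets 1
P1 chooses L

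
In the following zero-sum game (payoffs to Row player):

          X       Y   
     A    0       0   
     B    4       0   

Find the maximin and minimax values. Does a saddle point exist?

Maximin = 0, Minimax = 0, Saddle: True

Work:
Row minimums: [0, 0] → maximin = 0
Column maximums: [4, 0] → minimax = 0
Saddle point exists! Game value = 0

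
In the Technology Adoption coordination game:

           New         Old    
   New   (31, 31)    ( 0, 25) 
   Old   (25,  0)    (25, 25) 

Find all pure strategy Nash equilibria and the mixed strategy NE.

Pure NE: (New, New) and (Old, Old); Mixed NE: p = 0.8065, q = 0.8065

Work:
Check pure NE:
(New, New): (31, 31) - no unilateral deviation beneficial
(Old, Old): (25, 25) - no unilateral deviation beneficial
Mixed NE: P1 plays New with p = 0.8065, P2 plays New with q = 0.8065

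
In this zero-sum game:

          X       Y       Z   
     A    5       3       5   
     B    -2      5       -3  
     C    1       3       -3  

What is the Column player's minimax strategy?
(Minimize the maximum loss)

Column should play X or Y or Z (all achieve the minimum), value = 5

Work:
Column player minimizes Row's maximum payoff:
Column X: max payoff to Row = 5
Column Y: max payoff to Row = 5
Column Z: max payoff to Row = 5
Minimum is 5, achieved by columns X, Y, Z (tied).
Each of X or Y or Z is a minimax strategy.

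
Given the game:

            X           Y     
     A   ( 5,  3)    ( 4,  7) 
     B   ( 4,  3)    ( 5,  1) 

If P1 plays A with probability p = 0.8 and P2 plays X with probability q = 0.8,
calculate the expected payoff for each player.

E[P1] = 4.68, E[P2] = 3.56

Work:
E[P1] = p·q·π₁(A,X) + p·(1-q)·π₁(A,Y) + (1-p)·q·π₁(B,X) + (1-p)·(1-q)·π₁(B,Y)
= 0.8·0.8·5 + 0.8·0.2·4 + 0.2·0.8·4 + 0.2·0.2·5
= 4.68

E[P2] = 3.56 (similar calculation)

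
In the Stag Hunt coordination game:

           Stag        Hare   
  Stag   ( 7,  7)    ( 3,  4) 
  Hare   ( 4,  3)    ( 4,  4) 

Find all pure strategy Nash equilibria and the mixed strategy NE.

Pure NE: (Stag, Stag) and (Hare, Hare); Mixed NE: p = 0.25, q = 0.25

Work:
Check pure NE:
(Stag, Stag): (7, 7) - no unilateral deviation beneficial
(Hare, Hare): (4, 4) - no unilateral deviation beneficial
Mixed NE: P1 plays Stag with p = 0.25, P2 plays Stag with q = 0.25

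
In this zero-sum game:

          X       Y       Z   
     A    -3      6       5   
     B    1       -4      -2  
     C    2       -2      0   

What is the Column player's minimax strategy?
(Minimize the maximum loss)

Column should play X, value = 2

Work:
Column player minimizes Row's maximum payoff:
Column X: max payoff to Row = 2
Column Y: max payoff to Row = 6
Column Z: max payoff to Row = 5
Minimum is 2, achieved by column X.
Minimax strategy: X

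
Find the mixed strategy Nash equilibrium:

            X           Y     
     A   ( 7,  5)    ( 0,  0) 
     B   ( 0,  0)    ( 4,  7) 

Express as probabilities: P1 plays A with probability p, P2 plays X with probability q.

p = 0.5833, q = 0.3636

Work:
Find probabilities that make opponent indifferent:
P2 chooses q to make P1 indifferent between A and B
P1 chooses p to make P2 indifferent between X and Y
Mixed NE: P1 plays (A: 0.5833, B: 0.4167), P2 plays (X: 0.3636, Y: 0.6364)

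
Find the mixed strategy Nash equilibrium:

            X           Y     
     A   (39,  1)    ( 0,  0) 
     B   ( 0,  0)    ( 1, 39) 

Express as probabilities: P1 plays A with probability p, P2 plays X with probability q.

p = 0.975, q = 0.025

Work:
Find probabilities that make opponent indifferent:
P2 chooses q to make P1 indifferent between A and B
P1 chooses p to make P2 indifferent between X and Y
Mixed NE: P1 plays (A: 0.975, B: 0.025), P2 plays (X: 0.025, Y: 0.975)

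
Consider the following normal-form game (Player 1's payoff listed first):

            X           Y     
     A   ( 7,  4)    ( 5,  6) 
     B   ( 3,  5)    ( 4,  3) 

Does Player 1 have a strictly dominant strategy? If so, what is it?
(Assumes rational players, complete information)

Yes, Player 1's strictly dominant strategy is A

Work:
A strategy strictly dominates another if it gives a strictly higher payoff against every opponent action. Compare each pair of P1's strategies column-by-column:
  A vs B: [7 vs 3, 5 vs 4] → A strictly dominates B
  B vs A: [3 vs 7, 4 vs 5] → B does not strictly dominate A (column X: 3 ≤ 7)
A strictly dominates every other strategy → strictly dominant.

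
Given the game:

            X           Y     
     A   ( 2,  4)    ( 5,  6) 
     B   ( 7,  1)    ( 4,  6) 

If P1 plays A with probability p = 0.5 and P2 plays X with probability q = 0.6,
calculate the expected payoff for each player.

E[P1] = 4.5, E[P2] = 3.9

Work:
E[P1] = p·q·π₁(A,X) + p·(1-q)·π₁(A,Y) + (1-p)·q·π₁(B,X) + (1-p)·(1-q)·π₁(B,Y)
= 0.5·0.6·2 + 0.5·0.4·5 + 0.5·0.6·7 + 0.5·0.4·4
= 4.5

E[P2] = 3.9 (similar calculation)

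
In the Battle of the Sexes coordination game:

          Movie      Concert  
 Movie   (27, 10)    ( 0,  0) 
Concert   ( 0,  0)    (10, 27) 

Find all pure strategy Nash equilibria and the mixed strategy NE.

Pure NE: (Movie, Movie) and (Concert, Concert); Mixed NE: p = 0.7297, q = 0.2703

Work:
Check pure NE:
(Movie, Movie): (27, 10) - no unilateral deviation beneficial
(Concert, Concert): (10, 27) - no unilateral deviation beneficial
Mixed NE: P1 plays Movie with p = 0.7297, P2 plays Movie with q = 0.2703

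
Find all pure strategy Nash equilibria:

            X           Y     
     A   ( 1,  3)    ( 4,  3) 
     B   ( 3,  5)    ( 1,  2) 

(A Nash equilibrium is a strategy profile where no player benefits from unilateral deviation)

Nash equilibrium: (A, Y), (B, X)

Work:
Best responses:
  P1 vs X: payoffs [1, 3] → best response B (payoff 3)
  P1 vs Y: payoffs [4, 1] → best response A (payoff 4)
  P2 vs A: payoffs [3, 3] → best response X/Y (payoff 3)
  P2 vs B: payoffs [5, 2] → best response X (payoff 5)
Mutual best responses: (A,Y), (B,X) → Nash equilibria.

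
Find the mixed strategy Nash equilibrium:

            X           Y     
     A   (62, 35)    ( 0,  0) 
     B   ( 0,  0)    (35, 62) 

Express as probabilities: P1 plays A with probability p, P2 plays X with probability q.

p = 0.6392, q = 0.3608

Work:
Find probabilities that make opponent indifferent:
P2 chooses q to make P1 indifferent between A and B
P1 chooses p to make P2 indifferent between X and Y
Mixed NE: P1 plays (A: 0.6392, B: 0.3608), P2 plays (X: 0.3608, Y: 0.6392)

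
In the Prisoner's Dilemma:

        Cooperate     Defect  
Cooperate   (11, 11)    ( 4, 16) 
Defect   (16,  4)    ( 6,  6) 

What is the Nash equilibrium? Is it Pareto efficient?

(Defect, Defect) is NE; not Pareto efficient

Work:
Defect dominates Cooperate for both players:
If P2 cooperates: Defect (16) > Cooperate (11)
If P2 defects: Defect (6) > Cooperate (4)
NE: (Defect, Defect) with payoff (6, 6)
But (Cooperate, Cooperate) = (11, 11) Pareto dominates (6, 6)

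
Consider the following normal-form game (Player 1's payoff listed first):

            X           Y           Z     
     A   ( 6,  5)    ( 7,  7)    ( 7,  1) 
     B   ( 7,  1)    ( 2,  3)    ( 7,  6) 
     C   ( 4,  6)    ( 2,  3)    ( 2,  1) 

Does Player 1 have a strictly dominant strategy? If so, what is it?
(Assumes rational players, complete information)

No strictly dominant strategy exists for Player 1

Work:
A strategy strictly dominates another if it gives a strictly higher payoff against every opponent action. Compare each pair of P1's strategies column-by-column:
  A vs B: [6 vs 7, 7 vs 2, 7 vs 7] → A does not strictly dominate B (column X: 6 ≤ 7)
  A vs C: [6 vs 4, 7 vs 2, 7 vs 2] → A strictly dominates C
  B vs A: [7 vs 6, 2 vs 7, 7 vs 7] → B does not strictly dominate A (column Y: 2 ≤ 7)
  B vs C: [7 vs 4, 2 vs 2, 7 vs 2] → B does not strictly dominate C (column Y: 2 ≤ 2)
  C vs A: [4 vs 6, 2 vs 7, 2 vs 7] → C does not strictly dominate A (column X: 4 ≤ 6)
  C vs B: [4 vs 7, 2 vs 2, 2 vs 7] → C does not strictly dominate B (column X: 4 ≤ 7)
No single strategy strictly dominates all others → no strictly dominant strategy.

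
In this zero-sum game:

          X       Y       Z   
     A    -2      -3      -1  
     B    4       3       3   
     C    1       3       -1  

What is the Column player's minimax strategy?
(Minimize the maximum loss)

Column should play Y or Z (all achieve the minimum), value = 3

Work:
Column player minimizes Row's maximum payoff:
Column X: max payoff to Row = 4
Column Y: max payoff to Row = 3
Column Z: max payoff to Row = 3
Minimum is 3, achieved by columns Y, Z (tied).
Each of Y or Z is a minimax strategy.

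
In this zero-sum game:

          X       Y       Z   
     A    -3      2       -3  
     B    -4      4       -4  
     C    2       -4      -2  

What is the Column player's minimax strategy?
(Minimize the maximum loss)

Column should play Z, value = -2

Work:
Column player minimizes Row's maximum payoff:
Column X: max payoff to Row = 2
Column Y: max payoff to Row = 4
Column Z: max payoff to Row = -2
Minimum is -2, achieved by column Z.
Minimax strategy: Z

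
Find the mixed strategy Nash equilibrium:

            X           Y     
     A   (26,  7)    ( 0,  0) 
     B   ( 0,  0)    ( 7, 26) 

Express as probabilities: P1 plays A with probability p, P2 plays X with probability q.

p = 0.7879, q = 0.2121

Work:
Find probabilities that make opponent indifferent:
P2 chooses q to make P1 indifferent between A and B
P1 chooses p to make P2 indifferent between X and Y
Mixed NE: P1 plays (A: 0.7879, B: 0.2121), P2 plays (X: 0.2121, Y: 0.7879)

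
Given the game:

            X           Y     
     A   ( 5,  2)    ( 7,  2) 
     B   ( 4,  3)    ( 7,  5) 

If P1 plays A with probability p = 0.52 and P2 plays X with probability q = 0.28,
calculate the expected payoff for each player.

E[P1] = 6.3056, E[P2] = 3.1712

Work:
E[P1] = p·q·π₁(A,X) + p·(1-q)·π₁(A,Y) + (1-p)·q·π₁(B,X) + (1-p)·(1-q)·π₁(B,Y)
= 0.52·0.28·5 + 0.52·0.72·7 + 0.48·0.28·4 + 0.48·0.72·7
= 6.3056

E[P2] = 3.1712 (similar calculation)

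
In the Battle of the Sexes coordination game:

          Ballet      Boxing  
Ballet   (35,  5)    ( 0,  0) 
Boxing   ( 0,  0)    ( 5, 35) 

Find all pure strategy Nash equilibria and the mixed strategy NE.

Pure NE: (Ballet, Ballet) and (Boxing, Boxing); Mixed NE: p = 0.875, q = 0.125

Work:
Check pure NE:
(Ballet, Ballet): (35, 5) - no unilateral deviation beneficial
(Boxing, Boxing): (5, 35) - no unilateral deviation beneficial
Mixed NE: P1 plays Ballet with p = 0.875, P2 plays Ballet with q = 0.125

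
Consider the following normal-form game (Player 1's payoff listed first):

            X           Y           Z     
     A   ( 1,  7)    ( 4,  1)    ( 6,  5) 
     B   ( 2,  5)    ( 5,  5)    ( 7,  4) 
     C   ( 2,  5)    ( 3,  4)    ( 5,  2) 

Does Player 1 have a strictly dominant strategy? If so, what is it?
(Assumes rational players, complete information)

No strictly dominant strategy exists for Player 1

Work:
A strategy strictly dominates another if it gives a strictly higher payoff against every opponent action. Compare each pair of P1's strategies column-by-column:
  A vs B: [1 vs 2, 4 vs 5, 6 vs 7] → A does not strictly dominate B (column X: 1 ≤ 2)
  A vs C: [1 vs 2, 4 vs 3, 6 vs 5] → A does not strictly dominate C (column X: 1 ≤ 2)
  B vs A: [2 vs 1, 5 vs 4, 7 vs 6] → B strictly dominates A
  B vs C: [2 vs 2, 5 vs 3, 7 vs 5] → B does not strictly dominate C (column X: 2 ≤ 2)
  C vs A: [2 vs 1, 3 vs 4, 5 vs 6] → C does not strictly dominate A (column Y: 3 ≤ 4)
  C vs B: [2 vs 2, 3 vs 5, 5 vs 7] → C does not strictly dominate B (column X: 2 ≤ 2)
No single strategy strictly dominates all others → no strictly dominant strategy.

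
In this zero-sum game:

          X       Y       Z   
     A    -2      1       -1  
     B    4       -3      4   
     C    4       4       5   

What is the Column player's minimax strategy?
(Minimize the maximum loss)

Column should play X or Y (all achieve the minimum), value = 4

Work:
Column player minimizes Row's maximum payoff:
Column X: max payoff to Row = 4
Column Y: max payoff to Row = 4
Column Z: max payoff to Row = 5
Minimum is 4, achieved by columns X, Y (tied).
Each of X or Y is a minimax strategy.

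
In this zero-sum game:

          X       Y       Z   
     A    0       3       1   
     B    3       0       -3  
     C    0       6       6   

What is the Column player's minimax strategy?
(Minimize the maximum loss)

Column should play X, value = 3

Work:
Column player minimizes Row's maximum payoff:
Column X: max payoff to Row = 3
Column Y: max payoff to Row = 6
Column Z: max payoff to Row = 6
Minimum is 3, achieved by column X.
Minimax strategy: X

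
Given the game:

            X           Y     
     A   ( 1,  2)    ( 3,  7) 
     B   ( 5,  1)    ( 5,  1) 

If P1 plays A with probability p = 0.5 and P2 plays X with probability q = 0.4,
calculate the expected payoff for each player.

E[P1] = 3.6, E[P2] = 3.0

Work:
E[P1] = p·q·π₁(A,X) + p·(1-q)·π₁(A,Y) + (1-p)·q·π₁(B,X) + (1-p)·(1-q)·π₁(B,Y)
= 0.5·0.4·1 + 0.5·0.6·3 + 0.5·0.4·5 + 0.5·0.6·5
= 3.6

E[P2] = 3.0 (similar calculation)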